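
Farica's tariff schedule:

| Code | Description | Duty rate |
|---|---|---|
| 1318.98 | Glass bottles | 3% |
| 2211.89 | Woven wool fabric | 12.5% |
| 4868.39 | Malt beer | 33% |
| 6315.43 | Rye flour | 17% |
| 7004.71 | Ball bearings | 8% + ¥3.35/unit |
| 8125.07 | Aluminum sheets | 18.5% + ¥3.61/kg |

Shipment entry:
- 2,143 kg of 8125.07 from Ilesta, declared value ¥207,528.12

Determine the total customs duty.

¥46,128.93

Line 1 (8125.07, Ilesta, 2,143 kg, ¥207,528.12):
Base rate for 8125.07 is 18.5% + ¥3.61/kg.
Duty = ¥207,528.12 × 18.5% + 2,143 × ¥3.61 = ¥46,128.93.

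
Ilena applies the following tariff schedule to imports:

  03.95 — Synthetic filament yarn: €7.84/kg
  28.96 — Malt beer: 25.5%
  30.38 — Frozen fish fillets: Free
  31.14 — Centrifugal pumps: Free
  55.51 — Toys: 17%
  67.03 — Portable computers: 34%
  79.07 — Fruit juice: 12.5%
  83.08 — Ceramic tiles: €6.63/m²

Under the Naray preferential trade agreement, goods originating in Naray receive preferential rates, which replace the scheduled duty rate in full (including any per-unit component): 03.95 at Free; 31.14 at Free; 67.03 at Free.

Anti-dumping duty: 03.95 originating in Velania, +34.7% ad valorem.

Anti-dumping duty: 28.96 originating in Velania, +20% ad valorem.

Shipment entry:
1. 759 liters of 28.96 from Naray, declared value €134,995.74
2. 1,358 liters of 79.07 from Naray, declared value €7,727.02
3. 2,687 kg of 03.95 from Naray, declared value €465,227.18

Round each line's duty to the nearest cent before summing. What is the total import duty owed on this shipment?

Line 1 (28.96, Naray, 759 liters, €134,995.74):
Base rate for 28.96 is 25.5%.
Origin Naray is the FTA partner but 28.96 is not on the preference list; base rate stands.
The additional-duty order on 28.96 targets Velania, not Naray; it does not apply.
Duty = €134,995.74 × 25.5% = €34,423.91.
Line 2 (79.07, Naray, 1,358 liters, €7,727.02):
Base rate for 79.07 is 12.5%.
Origin Naray is the FTA partner but 79.07 is not on the preference list; base rate stands.
Duty = €7,727.02 × 12.5% = €965.88.
Line 3 (03.95, Naray, 2,687 kg, €465,227.18):
Base rate for 03.95 is €7.84/kg.
Origin Naray qualifies under the Ilena–Naray agreement and 03.95 is covered: preferential rate Free applies instead.
The additional-duty order on 03.95 targets Velania, not Naray; it does not apply.
Duty = €465,227.18 × 0% = €0.00.
Total = €34,423.91 + €965.88 + €0.00 = €35,389.79.

€35,389.79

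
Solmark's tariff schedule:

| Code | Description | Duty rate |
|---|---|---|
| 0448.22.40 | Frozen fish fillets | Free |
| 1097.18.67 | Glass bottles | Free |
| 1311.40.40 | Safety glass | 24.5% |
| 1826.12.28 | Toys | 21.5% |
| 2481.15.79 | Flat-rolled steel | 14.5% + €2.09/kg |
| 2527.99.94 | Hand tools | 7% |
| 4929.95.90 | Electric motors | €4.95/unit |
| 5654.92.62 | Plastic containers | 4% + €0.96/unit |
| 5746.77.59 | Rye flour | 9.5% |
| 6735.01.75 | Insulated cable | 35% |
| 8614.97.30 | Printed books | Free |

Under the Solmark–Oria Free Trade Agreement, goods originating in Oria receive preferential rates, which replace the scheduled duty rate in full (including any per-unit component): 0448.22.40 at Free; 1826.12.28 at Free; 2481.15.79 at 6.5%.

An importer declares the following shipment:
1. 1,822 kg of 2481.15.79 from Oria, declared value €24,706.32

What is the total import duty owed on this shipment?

Line 1 (2481.15.79, Oria, 1,822 kg, €24,706.32):
Base rate for 2481.15.79 is 14.5% + €2.09/kg.
Origin Oria qualifies under the Solmark–Oria agreement and 2481.15.79 is covered: preferential rate 6.5% applies instead.
Duty = €24,706.32 × 6.5% = €1,605.91.

€1,605.91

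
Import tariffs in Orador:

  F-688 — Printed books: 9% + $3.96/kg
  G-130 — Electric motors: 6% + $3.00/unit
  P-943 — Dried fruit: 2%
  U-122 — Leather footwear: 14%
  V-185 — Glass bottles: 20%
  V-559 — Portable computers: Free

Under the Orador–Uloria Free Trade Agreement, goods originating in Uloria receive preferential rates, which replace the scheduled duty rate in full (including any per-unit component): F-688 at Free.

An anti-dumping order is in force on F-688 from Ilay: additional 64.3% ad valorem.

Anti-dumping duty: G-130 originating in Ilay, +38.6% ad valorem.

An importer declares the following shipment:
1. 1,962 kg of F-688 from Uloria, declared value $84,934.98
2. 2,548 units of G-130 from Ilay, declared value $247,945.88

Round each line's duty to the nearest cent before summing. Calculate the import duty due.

Line 1 (F-688, Uloria, 1,962 kg, $84,934.98):
Base rate for F-688 is 9% + $3.96/kg.
Origin Uloria qualifies under the Orador–Uloria agreement and F-688 is covered: preferential rate Free applies instead.
The additional-duty order on F-688 targets Ilay, not Uloria; it does not apply.
Duty = $84,934.98 × 0% = $0.00.
Line 2 (G-130, Ilay, 2,548 units, $247,945.88):
Base rate for G-130 is 6% + $3.00/unit.
Additional duty on G-130 from Ilay: +38.6%. Applied ad valorem rate: 6% + 38.6% = 44.6%.
Duty = $247,945.88 × 44.6% + 2,548 × $3.00 = $118,227.86.
Total = $0.00 + $118,227.86 = $118,227.86.

$118,227.86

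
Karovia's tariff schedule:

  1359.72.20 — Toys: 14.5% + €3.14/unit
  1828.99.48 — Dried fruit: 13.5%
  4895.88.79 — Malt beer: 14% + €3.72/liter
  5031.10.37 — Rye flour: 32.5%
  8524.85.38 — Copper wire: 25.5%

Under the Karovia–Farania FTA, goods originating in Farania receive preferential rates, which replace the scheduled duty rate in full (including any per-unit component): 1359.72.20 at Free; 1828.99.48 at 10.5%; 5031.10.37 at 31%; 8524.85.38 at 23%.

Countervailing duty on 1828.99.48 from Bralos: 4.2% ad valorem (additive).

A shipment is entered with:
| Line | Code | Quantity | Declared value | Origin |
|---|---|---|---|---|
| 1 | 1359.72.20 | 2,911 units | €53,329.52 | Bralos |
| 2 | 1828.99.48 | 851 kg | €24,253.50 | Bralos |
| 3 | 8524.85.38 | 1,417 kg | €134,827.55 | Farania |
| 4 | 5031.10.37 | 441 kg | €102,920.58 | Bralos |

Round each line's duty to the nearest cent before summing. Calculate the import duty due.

Line 1 (1359.72.20, Bralos, 2,911 units, €53,329.52):
Base rate for 1359.72.20 is 14.5% + €3.14/unit.
1359.72.20 has an FTA preferential rate, but origin Bralos is not Farania; base rate stands.
Duty = €53,329.52 × 14.5% + 2,911 × €3.14 = €16,873.32.
Line 2 (1828.99.48, Bralos, 851 kg, €24,253.50):
Base rate for 1828.99.48 is 13.5%.
1828.99.48 has an FTA preferential rate, but origin Bralos is not Farania; base rate stands.
Additional duty on 1828.99.48 from Bralos: +4.2%. Applied ad valorem rate: 13.5% + 4.2% = 17.7%.
Duty = €24,253.50 × 17.7% = €4,292.87.
Line 3 (8524.85.38, Farania, 1,417 kg, €134,827.55):
Base rate for 8524.85.38 is 25.5%.
Origin Farania qualifies under the Karovia–Farania agreement and 8524.85.38 is covered: preferential rate 23% applies instead.
Duty = €134,827.55 × 23% = €31,010.34.
Line 4 (5031.10.37, Bralos, 441 kg, €102,920.58):
Base rate for 5031.10.37 is 32.5%.
5031.10.37 has an FTA preferential rate, but origin Bralos is not Farania; base rate stands.
Duty = €102,920.58 × 32.5% = €33,449.19.
Total = €16,873.32 + €4,292.87 + €31,010.34 + €33,449.19 = €85,625.72.

€85,625.72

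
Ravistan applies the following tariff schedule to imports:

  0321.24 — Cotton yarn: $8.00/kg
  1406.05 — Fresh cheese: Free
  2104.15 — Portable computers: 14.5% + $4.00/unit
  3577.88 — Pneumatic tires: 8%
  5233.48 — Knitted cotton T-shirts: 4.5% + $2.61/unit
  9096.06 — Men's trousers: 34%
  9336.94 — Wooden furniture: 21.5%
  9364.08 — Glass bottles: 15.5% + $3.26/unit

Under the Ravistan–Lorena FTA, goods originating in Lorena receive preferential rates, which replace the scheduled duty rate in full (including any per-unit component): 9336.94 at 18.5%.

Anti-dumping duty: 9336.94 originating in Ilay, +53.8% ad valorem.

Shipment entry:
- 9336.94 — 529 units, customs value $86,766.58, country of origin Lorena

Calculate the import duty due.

Line 1 (9336.94, Lorena, 529 units, $86,766.58):
Base rate for 9336.94 is 21.5%.
Origin Lorena qualifies under the Ravistan–Lorena agreement and 9336.94 is covered: preferential rate 18.5% applies instead.
The additional-duty order on 9336.94 targets Ilay, not Lorena; it does not apply.
Duty = $86,766.58 × 18.5% = $16,051.82.

$16,051.82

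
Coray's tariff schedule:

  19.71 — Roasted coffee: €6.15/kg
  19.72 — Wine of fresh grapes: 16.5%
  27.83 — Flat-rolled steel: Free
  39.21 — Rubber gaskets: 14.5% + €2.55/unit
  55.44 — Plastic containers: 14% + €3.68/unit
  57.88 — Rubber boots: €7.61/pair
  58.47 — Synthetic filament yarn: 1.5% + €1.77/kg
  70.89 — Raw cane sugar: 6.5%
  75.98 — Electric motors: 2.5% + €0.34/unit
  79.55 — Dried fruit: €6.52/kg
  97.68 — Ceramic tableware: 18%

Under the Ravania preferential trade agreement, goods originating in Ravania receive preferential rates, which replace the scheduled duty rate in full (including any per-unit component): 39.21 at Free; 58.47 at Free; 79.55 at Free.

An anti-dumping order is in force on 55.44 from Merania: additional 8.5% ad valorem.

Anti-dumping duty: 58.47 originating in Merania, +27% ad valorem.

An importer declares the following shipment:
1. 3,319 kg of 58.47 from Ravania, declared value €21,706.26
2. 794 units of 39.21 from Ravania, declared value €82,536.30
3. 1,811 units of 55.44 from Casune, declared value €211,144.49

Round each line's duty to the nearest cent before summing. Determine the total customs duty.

Line 1 (58.47, Ravania, 3,319 kg, €21,706.26):
Base rate for 58.47 is 1.5% + €1.77/kg.
Origin Ravania qualifies under the Coray–Ravania agreement and 58.47 is covered: preferential rate Free applies instead.
The additional-duty order on 58.47 targets Merania, not Ravania; it does not apply.
Duty = €21,706.26 × 0% = €0.00.
Line 2 (39.21, Ravania, 794 units, €82,536.30):
Base rate for 39.21 is 14.5% + €2.55/unit.
Origin Ravania qualifies under the Coray–Ravania agreement and 39.21 is covered: preferential rate Free applies instead.
Duty = €82,536.30 × 0% = €0.00.
Line 3 (55.44, Casune, 1,811 units, €211,144.49):
Base rate for 55.44 is 14% + €3.68/unit.
The additional-duty order on 55.44 targets Merania, not Casune; it does not apply.
Duty = €211,144.49 × 14% + 1,811 × €3.68 = €36,224.71.
Total = €0.00 + €0.00 + €36,224.71 = €36,224.71.

€36,224.71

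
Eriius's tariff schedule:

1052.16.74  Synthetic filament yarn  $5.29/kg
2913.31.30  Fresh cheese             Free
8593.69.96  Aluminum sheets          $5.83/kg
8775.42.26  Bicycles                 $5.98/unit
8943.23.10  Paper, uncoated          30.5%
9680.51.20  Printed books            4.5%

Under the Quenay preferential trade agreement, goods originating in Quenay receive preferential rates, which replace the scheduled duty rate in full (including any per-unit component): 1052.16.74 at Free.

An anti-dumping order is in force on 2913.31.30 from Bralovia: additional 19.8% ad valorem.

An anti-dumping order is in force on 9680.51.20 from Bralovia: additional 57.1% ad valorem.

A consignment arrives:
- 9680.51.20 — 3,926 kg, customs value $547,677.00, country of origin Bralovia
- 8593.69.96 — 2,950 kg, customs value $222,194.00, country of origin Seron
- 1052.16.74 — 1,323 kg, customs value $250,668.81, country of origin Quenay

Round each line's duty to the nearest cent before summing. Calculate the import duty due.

$354,567.53

Line 1 (9680.51.20, Bralovia, 3,926 kg, $547,677.00):
Base rate for 9680.51.20 is 4.5%.
Additional duty on 9680.51.20 from Bralovia: +57.1%. Applied ad valorem rate: 4.5% + 57.1% = 61.6%.
Duty = $547,677.00 × 61.6% = $337,369.03.
Line 2 (8593.69.96, Seron, 2,950 kg, $222,194.00):
Base rate for 8593.69.96 is $5.83/kg.
Duty = 2,950 × $5.83 = $17,198.50.
Line 3 (1052.16.74, Quenay, 1,323 kg, $250,668.81):
Base rate for 1052.16.74 is $5.29/kg.
Origin Quenay qualifies under the Eriius–Quenay agreement and 1052.16.74 is covered: preferential rate Free applies instead.
Duty = $250,668.81 × 0% = $0.00.
Total = $337,369.03 + $17,198.50 + $0.00 = $354,567.53.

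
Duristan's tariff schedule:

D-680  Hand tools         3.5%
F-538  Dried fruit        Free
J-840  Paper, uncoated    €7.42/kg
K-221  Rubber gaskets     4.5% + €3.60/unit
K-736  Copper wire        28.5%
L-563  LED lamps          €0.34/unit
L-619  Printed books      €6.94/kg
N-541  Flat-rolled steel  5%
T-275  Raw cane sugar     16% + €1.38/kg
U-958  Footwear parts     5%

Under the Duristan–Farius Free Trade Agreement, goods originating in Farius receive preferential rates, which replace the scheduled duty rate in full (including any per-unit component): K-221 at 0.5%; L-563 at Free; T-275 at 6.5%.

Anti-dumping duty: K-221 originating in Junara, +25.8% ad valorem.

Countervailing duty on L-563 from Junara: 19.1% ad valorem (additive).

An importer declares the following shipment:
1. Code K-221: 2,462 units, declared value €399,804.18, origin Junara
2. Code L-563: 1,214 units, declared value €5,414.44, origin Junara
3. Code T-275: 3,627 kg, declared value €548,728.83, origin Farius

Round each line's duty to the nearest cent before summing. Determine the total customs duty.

Line 1 (K-221, Junara, 2,462 units, €399,804.18):
Base rate for K-221 is 4.5% + €3.60/unit.
K-221 has an FTA preferential rate, but origin Junara is not Farius; base rate stands.
Additional duty on K-221 from Junara: +25.8%. Applied ad valorem rate: 4.5% + 25.8% = 30.3%.
Duty = €399,804.18 × 30.3% + 2,462 × €3.60 = €130,003.87.
Line 2 (L-563, Junara, 1,214 units, €5,414.44):
Base rate for L-563 is €0.34/unit.
L-563 has an FTA preferential rate, but origin Junara is not Farius; base rate stands.
Additional duty on L-563 from Junara: +19.1% ad valorem. Applied ad valorem rate = 19.1%.
Duty = €5,414.44 × 19.1% + 1,214 × €0.34 = €1,446.92.
Line 3 (T-275, Farius, 3,627 kg, €548,728.83):
Base rate for T-275 is 16% + €1.38/kg.
Origin Farius qualifies under the Duristan–Farius agreement and T-275 is covered: preferential rate 6.5% applies instead.
Duty = €548,728.83 × 6.5% = €35,667.37.
Total = €130,003.87 + €1,446.92 + €35,667.37 = €167,118.16.

€167,118.16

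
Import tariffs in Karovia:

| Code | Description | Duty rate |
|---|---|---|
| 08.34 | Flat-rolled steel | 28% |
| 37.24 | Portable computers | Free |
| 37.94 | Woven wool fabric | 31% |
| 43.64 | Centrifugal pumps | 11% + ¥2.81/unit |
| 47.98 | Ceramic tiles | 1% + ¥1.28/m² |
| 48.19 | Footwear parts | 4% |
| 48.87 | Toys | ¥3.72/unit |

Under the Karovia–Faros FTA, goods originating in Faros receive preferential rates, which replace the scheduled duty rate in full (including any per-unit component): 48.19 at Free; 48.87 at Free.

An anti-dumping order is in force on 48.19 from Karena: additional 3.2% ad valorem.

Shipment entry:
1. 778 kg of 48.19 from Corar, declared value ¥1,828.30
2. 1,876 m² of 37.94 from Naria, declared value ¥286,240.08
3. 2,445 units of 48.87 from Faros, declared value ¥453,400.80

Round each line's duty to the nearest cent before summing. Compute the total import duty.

¥88,807.55

Line 1 (48.19, Corar, 778 kg, ¥1,828.30):
Base rate for 48.19 is 4%.
48.19 has an FTA preferential rate, but origin Corar is not Faros; base rate stands.
The additional-duty order on 48.19 targets Karena, not Corar; it does not apply.
Duty = ¥1,828.30 × 4% = ¥73.13.
Line 2 (37.94, Naria, 1,876 m², ¥286,240.08):
Base rate for 37.94 is 31%.
Duty = ¥286,240.08 × 31% = ¥88,734.42.
Line 3 (48.87, Faros, 2,445 units, ¥453,400.80):
Base rate for 48.87 is ¥3.72/unit.
Origin Faros qualifies under the Karovia–Faros agreement and 48.87 is covered: preferential rate Free applies instead.
Duty = ¥453,400.80 × 0% = ¥0.00.
Total = ¥73.13 + ¥88,734.42 + ¥0.00 = ¥88,807.55.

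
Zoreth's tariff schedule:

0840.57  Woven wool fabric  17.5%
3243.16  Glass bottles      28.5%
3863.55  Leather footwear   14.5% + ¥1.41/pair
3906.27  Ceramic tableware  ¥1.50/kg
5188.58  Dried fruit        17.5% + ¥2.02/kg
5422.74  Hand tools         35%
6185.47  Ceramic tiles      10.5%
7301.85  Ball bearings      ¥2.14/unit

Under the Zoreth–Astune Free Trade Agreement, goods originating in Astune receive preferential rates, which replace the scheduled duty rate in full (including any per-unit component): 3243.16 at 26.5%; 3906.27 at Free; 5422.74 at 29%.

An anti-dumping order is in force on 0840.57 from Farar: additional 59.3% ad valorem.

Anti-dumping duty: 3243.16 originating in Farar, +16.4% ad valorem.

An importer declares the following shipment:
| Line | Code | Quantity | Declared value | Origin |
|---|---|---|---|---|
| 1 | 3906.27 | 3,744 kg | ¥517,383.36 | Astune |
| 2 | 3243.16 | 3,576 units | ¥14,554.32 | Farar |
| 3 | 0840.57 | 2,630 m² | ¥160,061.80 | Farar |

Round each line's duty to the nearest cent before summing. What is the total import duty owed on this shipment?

Line 1 (3906.27, Astune, 3,744 kg, ¥517,383.36):
Base rate for 3906.27 is ¥1.50/kg.
Origin Astune qualifies under the Zoreth–Astune agreement and 3906.27 is covered: preferential rate Free applies instead.
Duty = ¥517,383.36 × 0% = ¥0.00.
Line 2 (3243.16, Farar, 3,576 units, ¥14,554.32):
Base rate for 3243.16 is 28.5%.
3243.16 has an FTA preferential rate, but origin Farar is not Astune; base rate stands.
Additional duty on 3243.16 from Farar: +16.4%. Applied ad valorem rate: 28.5% + 16.4% = 44.9%.
Duty = ¥14,554.32 × 44.9% = ¥6,534.89.
Line 3 (0840.57, Farar, 2,630 m², ¥160,061.80):
Base rate for 0840.57 is 17.5%.
Additional duty on 0840.57 from Farar: +59.3%. Applied ad valorem rate: 17.5% + 59.3% = 76.8%.
Duty = ¥160,061.80 × 76.8% = ¥122,927.46.
Total = ¥0.00 + ¥6,534.89 + ¥122,927.46 = ¥129,462.35.

¥129,462.35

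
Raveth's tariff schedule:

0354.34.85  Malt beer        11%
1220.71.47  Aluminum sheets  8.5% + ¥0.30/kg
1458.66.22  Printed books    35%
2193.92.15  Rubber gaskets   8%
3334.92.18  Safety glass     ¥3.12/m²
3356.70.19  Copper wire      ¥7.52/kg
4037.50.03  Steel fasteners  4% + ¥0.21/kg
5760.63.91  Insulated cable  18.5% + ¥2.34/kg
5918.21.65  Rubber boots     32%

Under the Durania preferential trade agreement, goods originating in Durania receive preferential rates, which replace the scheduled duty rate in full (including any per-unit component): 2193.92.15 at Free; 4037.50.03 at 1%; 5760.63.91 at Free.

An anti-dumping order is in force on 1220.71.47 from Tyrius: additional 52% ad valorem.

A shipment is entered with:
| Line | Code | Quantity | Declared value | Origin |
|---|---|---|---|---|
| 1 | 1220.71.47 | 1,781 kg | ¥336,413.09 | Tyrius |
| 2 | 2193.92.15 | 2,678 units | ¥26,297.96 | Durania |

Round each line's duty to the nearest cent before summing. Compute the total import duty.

Line 1 (1220.71.47, Tyrius, 1,781 kg, ¥336,413.09):
Base rate for 1220.71.47 is 8.5% + ¥0.30/kg.
Additional duty on 1220.71.47 from Tyrius: +52%. Applied ad valorem rate: 8.5% + 52% = 60.5%.
Duty = ¥336,413.09 × 60.5% + 1,781 × ¥0.30 = ¥204,064.22.
Line 2 (2193.92.15, Durania, 2,678 units, ¥26,297.96):
Base rate for 2193.92.15 is 8%.
Origin Durania qualifies under the Raveth–Durania agreement and 2193.92.15 is covered: preferential rate Free applies instead.
Duty = ¥26,297.96 × 0% = ¥0.00.
Total = ¥204,064.22 + ¥0.00 = ¥204,064.22.

¥204,064.22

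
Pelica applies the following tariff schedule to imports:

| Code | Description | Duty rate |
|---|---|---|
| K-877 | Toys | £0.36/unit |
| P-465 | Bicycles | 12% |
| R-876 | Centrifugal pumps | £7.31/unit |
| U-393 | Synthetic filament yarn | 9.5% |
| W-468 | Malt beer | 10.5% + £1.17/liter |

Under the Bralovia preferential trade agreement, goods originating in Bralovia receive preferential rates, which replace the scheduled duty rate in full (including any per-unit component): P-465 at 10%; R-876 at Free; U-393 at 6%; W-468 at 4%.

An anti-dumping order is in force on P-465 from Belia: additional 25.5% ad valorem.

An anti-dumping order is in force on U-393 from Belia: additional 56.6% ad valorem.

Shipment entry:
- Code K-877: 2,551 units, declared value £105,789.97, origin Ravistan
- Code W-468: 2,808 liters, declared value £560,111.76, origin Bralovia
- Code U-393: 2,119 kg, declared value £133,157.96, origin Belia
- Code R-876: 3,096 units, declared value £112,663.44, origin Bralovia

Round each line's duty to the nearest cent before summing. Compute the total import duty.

Line 1 (K-877, Ravistan, 2,551 units, £105,789.97):
Base rate for K-877 is £0.36/unit.
Duty = 2,551 × £0.36 = £918.36.
Line 2 (W-468, Bralovia, 2,808 liters, £560,111.76):
Base rate for W-468 is 10.5% + £1.17/liter.
Origin Bralovia qualifies under the Pelica–Bralovia agreement and W-468 is covered: preferential rate 4% applies instead.
Duty = £560,111.76 × 4% = £22,404.47.
Line 3 (U-393, Belia, 2,119 kg, £133,157.96):
Base rate for U-393 is 9.5%.
U-393 has an FTA preferential rate, but origin Belia is not Bralovia; base rate stands.
Additional duty on U-393 from Belia: +56.6%. Applied ad valorem rate: 9.5% + 56.6% = 66.1%.
Duty = £133,157.96 × 66.1% = £88,017.41.
Line 4 (R-876, Bralovia, 3,096 units, £112,663.44):
Base rate for R-876 is £7.31/unit.
Origin Bralovia qualifies under the Pelica–Bralovia agreement and R-876 is covered: preferential rate Free applies instead.
Duty = £112,663.44 × 0% = £0.00.
Total = £918.36 + £22,404.47 + £88,017.41 + £0.00 = £111,340.24.

£111,340.24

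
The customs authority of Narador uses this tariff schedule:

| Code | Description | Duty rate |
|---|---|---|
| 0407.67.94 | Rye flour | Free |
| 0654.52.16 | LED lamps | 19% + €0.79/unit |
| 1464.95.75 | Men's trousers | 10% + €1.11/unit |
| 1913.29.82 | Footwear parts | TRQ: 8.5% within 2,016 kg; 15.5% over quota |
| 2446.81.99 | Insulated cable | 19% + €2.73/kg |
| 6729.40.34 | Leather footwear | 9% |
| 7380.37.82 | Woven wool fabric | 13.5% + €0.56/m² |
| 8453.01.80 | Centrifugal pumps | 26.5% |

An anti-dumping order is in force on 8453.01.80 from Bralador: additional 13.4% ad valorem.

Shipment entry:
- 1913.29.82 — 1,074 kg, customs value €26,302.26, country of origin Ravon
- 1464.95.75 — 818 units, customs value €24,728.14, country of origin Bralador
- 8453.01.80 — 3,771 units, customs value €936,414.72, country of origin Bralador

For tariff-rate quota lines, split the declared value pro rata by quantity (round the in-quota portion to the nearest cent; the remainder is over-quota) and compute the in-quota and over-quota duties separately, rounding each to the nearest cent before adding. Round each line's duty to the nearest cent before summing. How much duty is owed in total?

Line 1 (1913.29.82, Ravon, 1,074 kg, €26,302.26):
Code 1913.29.82 is under a tariff-rate quota (threshold 2,016 kg). Quantity 1,074 kg is within the quota, so the in-quota rate 8.5% applies to the full value.
Duty = €26,302.26 × 8.5% = €2,235.69.
Line 2 (1464.95.75, Bralador, 818 units, €24,728.14):
Base rate for 1464.95.75 is 10% + €1.11/unit.
Duty = €24,728.14 × 10% + 818 × €1.11 = €3,380.79.
Line 3 (8453.01.80, Bralador, 3,771 units, €936,414.72):
Base rate for 8453.01.80 is 26.5%.
Additional duty on 8453.01.80 from Bralador: +13.4%. Applied ad valorem rate: 26.5% + 13.4% = 39.9%.
Duty = €936,414.72 × 39.9% = €373,629.47.
Total = €2,235.69 + €3,380.79 + €373,629.47 = €379,245.95.

€379,245.95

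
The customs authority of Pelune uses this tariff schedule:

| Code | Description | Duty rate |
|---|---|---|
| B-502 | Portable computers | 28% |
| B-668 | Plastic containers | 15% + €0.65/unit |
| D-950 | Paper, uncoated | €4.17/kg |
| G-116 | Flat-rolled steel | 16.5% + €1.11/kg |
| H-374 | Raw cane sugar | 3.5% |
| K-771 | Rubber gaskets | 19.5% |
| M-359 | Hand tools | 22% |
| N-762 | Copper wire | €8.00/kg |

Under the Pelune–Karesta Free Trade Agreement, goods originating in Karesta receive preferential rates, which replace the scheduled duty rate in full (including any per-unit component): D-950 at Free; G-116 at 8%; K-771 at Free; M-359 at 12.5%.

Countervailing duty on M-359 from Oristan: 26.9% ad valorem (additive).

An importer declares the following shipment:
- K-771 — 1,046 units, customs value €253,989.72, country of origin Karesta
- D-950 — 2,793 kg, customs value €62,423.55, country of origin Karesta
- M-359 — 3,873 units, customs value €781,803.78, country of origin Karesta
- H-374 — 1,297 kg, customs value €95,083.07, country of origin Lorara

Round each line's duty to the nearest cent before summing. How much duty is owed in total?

€101,053.38

Line 1 (K-771, Karesta, 1,046 units, €253,989.72):
Base rate for K-771 is 19.5%.
Origin Karesta qualifies under the Pelune–Karesta agreement and K-771 is covered: preferential rate Free applies instead.
Duty = €253,989.72 × 0% = €0.00.
Line 2 (D-950, Karesta, 2,793 kg, €62,423.55):
Base rate for D-950 is €4.17/kg.
Origin Karesta qualifies under the Pelune–Karesta agreement and D-950 is covered: preferential rate Free applies instead.
Duty = €62,423.55 × 0% = €0.00.
Line 3 (M-359, Karesta, 3,873 units, €781,803.78):
Base rate for M-359 is 22%.
Origin Karesta qualifies under the Pelune–Karesta agreement and M-359 is covered: preferential rate 12.5% applies instead.
The additional-duty order on M-359 targets Oristan, not Karesta; it does not apply.
Duty = €781,803.78 × 12.5% = €97,725.47.
Line 4 (H-374, Lorara, 1,297 kg, €95,083.07):
Base rate for H-374 is 3.5%.
Duty = €95,083.07 × 3.5% = €3,327.91.
Total = €0.00 + €0.00 + €97,725.47 + €3,327.91 = €101,053.38.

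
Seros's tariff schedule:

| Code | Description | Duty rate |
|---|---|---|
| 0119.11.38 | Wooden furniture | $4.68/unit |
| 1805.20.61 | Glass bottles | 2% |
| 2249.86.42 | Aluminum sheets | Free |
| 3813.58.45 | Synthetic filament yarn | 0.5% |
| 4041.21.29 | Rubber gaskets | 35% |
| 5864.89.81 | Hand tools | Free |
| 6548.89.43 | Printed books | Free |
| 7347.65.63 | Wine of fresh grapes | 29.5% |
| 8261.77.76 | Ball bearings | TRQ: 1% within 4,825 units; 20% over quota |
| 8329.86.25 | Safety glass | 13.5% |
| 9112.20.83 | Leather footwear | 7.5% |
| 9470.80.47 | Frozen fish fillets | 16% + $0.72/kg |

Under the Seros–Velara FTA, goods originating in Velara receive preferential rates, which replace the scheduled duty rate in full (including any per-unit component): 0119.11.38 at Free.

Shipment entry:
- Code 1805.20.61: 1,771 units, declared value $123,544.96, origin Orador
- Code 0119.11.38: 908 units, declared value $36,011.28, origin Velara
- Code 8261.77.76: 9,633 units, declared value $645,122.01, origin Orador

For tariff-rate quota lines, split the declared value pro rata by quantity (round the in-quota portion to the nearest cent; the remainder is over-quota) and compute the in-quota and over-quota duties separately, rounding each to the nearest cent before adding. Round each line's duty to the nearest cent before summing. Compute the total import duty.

Line 1 (1805.20.61, Orador, 1,771 units, $123,544.96):
Base rate for 1805.20.61 is 2%.
Duty = $123,544.96 × 2% = $2,470.90.
Line 2 (0119.11.38, Velara, 908 units, $36,011.28):
Base rate for 0119.11.38 is $4.68/unit.
Origin Velara qualifies under the Seros–Velara agreement and 0119.11.38 is covered: preferential rate Free applies instead.
Duty = $36,011.28 × 0% = $0.00.
Line 3 (8261.77.76, Orador, 9,633 units, $645,122.01):
Code 8261.77.76 is under a tariff-rate quota (threshold 4,825 units). In-quota: 4,825 units at 1%; over-quota: 4,808 units at 20%.
Pro-rata value split: in-quota = $645,122.01 × 4,825/9,633 = $323,130.25; over-quota = $645,122.01 − $323,130.25 = $321,991.76.
In-quota duty = $323,130.25 × 1% = $3,231.30. Over-quota duty = $321,991.76 × 20% = $64,398.35.
Line duty = $3,231.30 + $64,398.35 = $67,629.65.
Total = $2,470.90 + $0.00 + $67,629.65 = $70,100.55.

$70,100.55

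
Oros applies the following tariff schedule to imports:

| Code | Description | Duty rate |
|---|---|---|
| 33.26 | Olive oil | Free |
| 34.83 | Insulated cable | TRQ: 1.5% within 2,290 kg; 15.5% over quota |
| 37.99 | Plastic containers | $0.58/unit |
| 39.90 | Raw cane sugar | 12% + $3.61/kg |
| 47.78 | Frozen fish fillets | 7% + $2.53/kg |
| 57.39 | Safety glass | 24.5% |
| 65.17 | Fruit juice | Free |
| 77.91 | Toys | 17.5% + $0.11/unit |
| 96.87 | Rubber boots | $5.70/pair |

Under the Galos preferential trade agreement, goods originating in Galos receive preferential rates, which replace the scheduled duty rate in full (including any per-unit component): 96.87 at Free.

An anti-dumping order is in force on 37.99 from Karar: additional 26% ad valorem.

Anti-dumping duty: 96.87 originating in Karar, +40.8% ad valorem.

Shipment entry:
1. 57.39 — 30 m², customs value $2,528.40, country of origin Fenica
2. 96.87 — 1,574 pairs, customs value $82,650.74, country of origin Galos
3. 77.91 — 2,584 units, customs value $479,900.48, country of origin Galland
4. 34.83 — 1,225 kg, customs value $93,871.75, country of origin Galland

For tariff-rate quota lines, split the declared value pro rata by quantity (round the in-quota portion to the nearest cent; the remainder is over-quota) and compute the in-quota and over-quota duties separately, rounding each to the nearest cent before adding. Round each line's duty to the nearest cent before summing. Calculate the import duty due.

Line 1 (57.39, Fenica, 30 m², $2,528.40):
Base rate for 57.39 is 24.5%.
Duty = $2,528.40 × 24.5% = $619.46.
Line 2 (96.87, Galos, 1,574 pairs, $82,650.74):
Base rate for 96.87 is $5.70/pair.
Origin Galos qualifies under the Oros–Galos agreement and 96.87 is covered: preferential rate Free applies instead.
The additional-duty order on 96.87 targets Karar, not Galos; it does not apply.
Duty = $82,650.74 × 0% = $0.00.
Line 3 (77.91, Galland, 2,584 units, $479,900.48):
Base rate for 77.91 is 17.5% + $0.11/unit.
Duty = $479,900.48 × 17.5% + 2,584 × $0.11 = $84,266.82.
Line 4 (34.83, Galland, 1,225 kg, $93,871.75):
Code 34.83 is under a tariff-rate quota (threshold 2,290 kg). Quantity 1,225 kg is within the quota, so the in-quota rate 1.5% applies to the full value.
Duty = $93,871.75 × 1.5% = $1,408.08.
Total = $619.46 + $0.00 + $84,266.82 + $1,408.08 = $86,294.36.

$86,294.36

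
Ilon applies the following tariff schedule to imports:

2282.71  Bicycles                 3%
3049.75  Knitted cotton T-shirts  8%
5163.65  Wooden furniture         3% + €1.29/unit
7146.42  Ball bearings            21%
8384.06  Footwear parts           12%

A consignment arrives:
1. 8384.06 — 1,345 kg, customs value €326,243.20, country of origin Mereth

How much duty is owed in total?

€39,149.18

Line 1 (8384.06, Mereth, 1,345 kg, €326,243.20):
Base rate for 8384.06 is 12%.
Duty = €326,243.20 × 12% = €39,149.18.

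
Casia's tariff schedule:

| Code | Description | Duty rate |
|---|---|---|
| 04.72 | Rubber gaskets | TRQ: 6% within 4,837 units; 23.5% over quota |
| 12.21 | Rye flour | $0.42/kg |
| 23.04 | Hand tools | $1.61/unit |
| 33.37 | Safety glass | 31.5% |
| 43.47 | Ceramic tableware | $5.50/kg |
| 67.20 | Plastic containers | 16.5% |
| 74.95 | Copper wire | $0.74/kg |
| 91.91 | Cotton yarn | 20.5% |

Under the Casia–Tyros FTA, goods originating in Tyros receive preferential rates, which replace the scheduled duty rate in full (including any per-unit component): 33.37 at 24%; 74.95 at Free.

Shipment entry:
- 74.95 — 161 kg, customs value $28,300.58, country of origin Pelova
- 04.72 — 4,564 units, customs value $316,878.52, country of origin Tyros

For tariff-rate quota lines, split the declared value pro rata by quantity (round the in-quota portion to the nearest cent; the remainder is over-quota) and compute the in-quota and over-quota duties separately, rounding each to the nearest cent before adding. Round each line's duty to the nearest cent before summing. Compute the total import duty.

$19,131.85

Line 1 (74.95, Pelova, 161 kg, $28,300.58):
Base rate for 74.95 is $0.74/kg.
74.95 has an FTA preferential rate, but origin Pelova is not Tyros; base rate stands.
Duty = 161 × $0.74 = $119.14.
Line 2 (04.72, Tyros, 4,564 units, $316,878.52):
Code 04.72 is under a tariff-rate quota (threshold 4,837 units). Quantity 4,564 units is within the quota, so the in-quota rate 6% applies to the full value.
Duty = $316,878.52 × 6% = $19,012.71.
Total = $119.14 + $19,012.71 = $19,131.85.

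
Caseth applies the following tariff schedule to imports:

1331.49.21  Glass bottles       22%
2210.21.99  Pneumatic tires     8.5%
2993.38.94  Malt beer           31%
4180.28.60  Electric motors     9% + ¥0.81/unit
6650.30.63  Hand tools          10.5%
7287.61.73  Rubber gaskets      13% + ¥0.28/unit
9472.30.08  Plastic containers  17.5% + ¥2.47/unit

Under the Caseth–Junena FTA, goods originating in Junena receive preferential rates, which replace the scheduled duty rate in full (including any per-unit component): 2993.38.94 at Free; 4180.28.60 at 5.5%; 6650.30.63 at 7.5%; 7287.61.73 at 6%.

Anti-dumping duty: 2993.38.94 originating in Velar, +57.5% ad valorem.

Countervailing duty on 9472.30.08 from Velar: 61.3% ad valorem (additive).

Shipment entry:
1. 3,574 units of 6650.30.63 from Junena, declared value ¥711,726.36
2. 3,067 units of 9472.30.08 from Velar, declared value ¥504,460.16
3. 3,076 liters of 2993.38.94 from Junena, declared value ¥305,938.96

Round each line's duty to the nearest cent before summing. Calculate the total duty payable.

Line 1 (6650.30.63, Junena, 3,574 units, ¥711,726.36):
Base rate for 6650.30.63 is 10.5%.
Origin Junena qualifies under the Caseth–Junena agreement and 6650.30.63 is covered: preferential rate 7.5% applies instead.
Duty = ¥711,726.36 × 7.5% = ¥53,379.48.
Line 2 (9472.30.08, Velar, 3,067 units, ¥504,460.16):
Base rate for 9472.30.08 is 17.5% + ¥2.47/unit.
Additional duty on 9472.30.08 from Velar: +61.3%. Applied ad valorem rate: 17.5% + 61.3% = 78.8%.
Duty = ¥504,460.16 × 78.8% + 3,067 × ¥2.47 = ¥405,090.10.
Line 3 (2993.38.94, Junena, 3,076 liters, ¥305,938.96):
Base rate for 2993.38.94 is 31%.
Origin Junena qualifies under the Caseth–Junena agreement and 2993.38.94 is covered: preferential rate Free applies instead.
The additional-duty order on 2993.38.94 targets Velar, not Junena; it does not apply.
Duty = ¥305,938.96 × 0% = ¥0.00.
Total = ¥53,379.48 + ¥405,090.10 + ¥0.00 = ¥458,469.58.

¥458,469.58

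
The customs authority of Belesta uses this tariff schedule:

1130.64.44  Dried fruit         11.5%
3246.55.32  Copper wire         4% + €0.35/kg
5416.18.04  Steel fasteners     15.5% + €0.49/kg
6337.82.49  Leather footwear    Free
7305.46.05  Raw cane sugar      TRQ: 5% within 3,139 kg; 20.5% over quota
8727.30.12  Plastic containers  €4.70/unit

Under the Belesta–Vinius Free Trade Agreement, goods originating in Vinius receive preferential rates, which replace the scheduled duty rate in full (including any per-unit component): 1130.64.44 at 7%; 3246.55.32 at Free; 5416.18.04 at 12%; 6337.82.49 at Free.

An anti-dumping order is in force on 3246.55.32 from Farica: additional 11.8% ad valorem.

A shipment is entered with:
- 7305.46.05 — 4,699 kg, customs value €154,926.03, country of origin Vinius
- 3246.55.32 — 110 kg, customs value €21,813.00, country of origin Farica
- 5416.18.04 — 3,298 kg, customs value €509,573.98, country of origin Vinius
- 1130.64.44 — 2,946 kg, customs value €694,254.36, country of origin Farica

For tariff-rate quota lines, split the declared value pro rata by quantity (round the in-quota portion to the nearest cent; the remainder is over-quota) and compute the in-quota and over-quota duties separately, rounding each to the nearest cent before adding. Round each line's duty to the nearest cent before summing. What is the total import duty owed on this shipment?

€160,191.53

Line 1 (7305.46.05, Vinius, 4,699 kg, €154,926.03):
Code 7305.46.05 is under a tariff-rate quota (threshold 3,139 kg). In-quota: 3,139 kg at 5%; over-quota: 1,560 kg at 20.5%.
Pro-rata value split: in-quota = €154,926.03 × 3,139/4,699 = €103,492.83; over-quota = €154,926.03 − €103,492.83 = €51,433.20.
In-quota duty = €103,492.83 × 5% = €5,174.64. Over-quota duty = €51,433.20 × 20.5% = €10,543.81.
Line duty = €5,174.64 + €10,543.81 = €15,718.45.
Line 2 (3246.55.32, Farica, 110 kg, €21,813.00):
Base rate for 3246.55.32 is 4% + €0.35/kg.
3246.55.32 has an FTA preferential rate, but origin Farica is not Vinius; base rate stands.
Additional duty on 3246.55.32 from Farica: +11.8%. Applied ad valorem rate: 4% + 11.8% = 15.8%.
Duty = €21,813.00 × 15.8% + 110 × €0.35 = €3,484.95.
Line 3 (5416.18.04, Vinius, 3,298 kg, €509,573.98):
Base rate for 5416.18.04 is 15.5% + €0.49/kg.
Origin Vinius qualifies under the Belesta–Vinius agreement and 5416.18.04 is covered: preferential rate 12% applies instead.
Duty = €509,573.98 × 12% = €61,148.88.
Line 4 (1130.64.44, Farica, 2,946 kg, €694,254.36):
Base rate for 1130.64.44 is 11.5%.
1130.64.44 has an FTA preferential rate, but origin Farica is not Vinius; base rate stands.
Duty = €694,254.36 × 11.5% = €79,839.25.
Total = €15,718.45 + €3,484.95 + €61,148.88 + €79,839.25 = €160,191.53.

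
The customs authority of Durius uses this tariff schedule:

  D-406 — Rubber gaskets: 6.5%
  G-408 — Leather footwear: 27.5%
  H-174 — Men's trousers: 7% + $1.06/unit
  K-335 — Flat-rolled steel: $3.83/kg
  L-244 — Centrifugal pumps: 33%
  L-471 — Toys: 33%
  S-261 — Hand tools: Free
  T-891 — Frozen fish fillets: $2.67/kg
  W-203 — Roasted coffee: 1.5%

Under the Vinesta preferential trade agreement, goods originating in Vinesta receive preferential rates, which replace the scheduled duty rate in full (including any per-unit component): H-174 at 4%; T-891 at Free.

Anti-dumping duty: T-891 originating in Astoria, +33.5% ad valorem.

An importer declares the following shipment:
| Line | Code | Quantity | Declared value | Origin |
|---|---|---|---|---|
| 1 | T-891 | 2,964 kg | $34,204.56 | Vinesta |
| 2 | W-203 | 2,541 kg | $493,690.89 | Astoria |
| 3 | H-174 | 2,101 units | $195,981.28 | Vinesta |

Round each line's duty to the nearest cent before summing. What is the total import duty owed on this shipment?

$15,244.61

Line 1 (T-891, Vinesta, 2,964 kg, $34,204.56):
Base rate for T-891 is $2.67/kg.
Origin Vinesta qualifies under the Durius–Vinesta agreement and T-891 is covered: preferential rate Free applies instead.
The additional-duty order on T-891 targets Astoria, not Vinesta; it does not apply.
Duty = $34,204.56 × 0% = $0.00.
Line 2 (W-203, Astoria, 2,541 kg, $493,690.89):
Base rate for W-203 is 1.5%.
Duty = $493,690.89 × 1.5% = $7,405.36.
Line 3 (H-174, Vinesta, 2,101 units, $195,981.28):
Base rate for H-174 is 7% + $1.06/unit.
Origin Vinesta qualifies under the Durius–Vinesta agreement and H-174 is covered: preferential rate 4% applies instead.
Duty = $195,981.28 × 4% = $7,839.25.
Total = $0.00 + $7,405.36 + $7,839.25 = $15,244.61.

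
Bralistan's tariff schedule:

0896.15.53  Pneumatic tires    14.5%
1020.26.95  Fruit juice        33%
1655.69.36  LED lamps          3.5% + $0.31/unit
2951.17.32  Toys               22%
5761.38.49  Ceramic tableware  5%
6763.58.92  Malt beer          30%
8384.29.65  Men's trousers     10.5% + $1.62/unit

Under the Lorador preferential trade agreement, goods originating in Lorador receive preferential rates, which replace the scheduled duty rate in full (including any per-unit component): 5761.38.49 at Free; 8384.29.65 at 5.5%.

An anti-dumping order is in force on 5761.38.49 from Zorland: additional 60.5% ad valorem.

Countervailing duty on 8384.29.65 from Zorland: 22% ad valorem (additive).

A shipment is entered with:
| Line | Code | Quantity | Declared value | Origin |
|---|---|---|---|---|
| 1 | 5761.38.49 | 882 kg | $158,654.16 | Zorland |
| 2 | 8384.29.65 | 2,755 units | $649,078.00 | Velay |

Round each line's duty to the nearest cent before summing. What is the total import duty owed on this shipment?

Line 1 (5761.38.49, Zorland, 882 kg, $158,654.16):
Base rate for 5761.38.49 is 5%.
5761.38.49 has an FTA preferential rate, but origin Zorland is not Lorador; base rate stands.
Additional duty on 5761.38.49 from Zorland: +60.5%. Applied ad valorem rate: 5% + 60.5% = 65.5%.
Duty = $158,654.16 × 65.5% = $103,918.47.
Line 2 (8384.29.65, Velay, 2,755 units, $649,078.00):
Base rate for 8384.29.65 is 10.5% + $1.62/unit.
8384.29.65 has an FTA preferential rate, but origin Velay is not Lorador; base rate stands.
The additional-duty order on 8384.29.65 targets Zorland, not Velay; it does not apply.
Duty = $649,078.00 × 10.5% + 2,755 × $1.62 = $72,616.29.
Total = $103,918.47 + $72,616.29 = $176,534.76.

$176,534.76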